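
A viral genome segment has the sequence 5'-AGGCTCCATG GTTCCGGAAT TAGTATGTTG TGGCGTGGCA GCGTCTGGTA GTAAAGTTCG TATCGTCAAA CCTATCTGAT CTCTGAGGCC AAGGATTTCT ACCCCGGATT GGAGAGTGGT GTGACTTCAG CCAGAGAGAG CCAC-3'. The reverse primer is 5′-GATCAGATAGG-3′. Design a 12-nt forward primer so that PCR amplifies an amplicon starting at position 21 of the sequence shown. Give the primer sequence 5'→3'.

The reverse primer's reverse complement CCTATCTGATC matches the template at positions 71–81; the product starts at position 21.
The forward primer is identical to the top strand over positions 21–32: TAGTATGTTGTG.

5'-TAGTATGTTGTG-3'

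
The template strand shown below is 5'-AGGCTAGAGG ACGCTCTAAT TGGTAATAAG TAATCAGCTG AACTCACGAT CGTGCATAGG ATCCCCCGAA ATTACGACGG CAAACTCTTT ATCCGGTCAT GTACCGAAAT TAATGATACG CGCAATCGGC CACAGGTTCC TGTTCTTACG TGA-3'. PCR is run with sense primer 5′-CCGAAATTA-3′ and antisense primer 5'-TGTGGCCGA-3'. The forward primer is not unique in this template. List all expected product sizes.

69 bp, 31 bp

The forward primer CCGAAATTA matches the top strand at positions 66–74, 104–112.
The reverse primer's reverse complement is TCGGCCACA, matching at positions 126–134.
Each forward site pairs with the reverse site to give a product ending at position 134: sizes 69, 31 bp.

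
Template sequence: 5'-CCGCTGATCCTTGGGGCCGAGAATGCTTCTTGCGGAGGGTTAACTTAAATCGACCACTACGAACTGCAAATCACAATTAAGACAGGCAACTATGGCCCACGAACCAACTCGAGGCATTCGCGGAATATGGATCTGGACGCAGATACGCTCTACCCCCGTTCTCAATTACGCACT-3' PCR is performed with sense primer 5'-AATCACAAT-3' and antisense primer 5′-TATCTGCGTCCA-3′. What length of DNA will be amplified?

Forward primer AATCACAAT is found on the top strand at positions 69–77.
The reverse primer's reverse complement is TGGACGCAGATA, which matches the template at positions 134–145.
Product length = (reverse-primer end) − (forward-primer start) + 1 = 145 − 69 + 1 = 77 bp.

77 bp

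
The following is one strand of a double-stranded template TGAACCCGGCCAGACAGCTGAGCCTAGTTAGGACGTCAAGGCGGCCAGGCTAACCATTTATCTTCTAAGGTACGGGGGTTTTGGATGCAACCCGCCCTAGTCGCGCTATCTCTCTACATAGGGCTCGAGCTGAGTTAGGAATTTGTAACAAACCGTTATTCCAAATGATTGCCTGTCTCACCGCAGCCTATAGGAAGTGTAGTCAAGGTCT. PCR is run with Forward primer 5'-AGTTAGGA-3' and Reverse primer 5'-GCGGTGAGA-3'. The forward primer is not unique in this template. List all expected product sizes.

159 bp, 52 bp

The forward primer AGTTAGGA matches the top strand at positions 26–33, 133–140.
The reverse primer's reverse complement is TCTCACCGC, matching at positions 176–184.
Each forward site pairs with the reverse site to give a product ending at position 184: sizes 159, 52 bp.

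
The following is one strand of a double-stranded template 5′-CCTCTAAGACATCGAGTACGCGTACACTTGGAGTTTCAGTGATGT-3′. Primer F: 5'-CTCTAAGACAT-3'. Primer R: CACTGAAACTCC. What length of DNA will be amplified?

The forward primer matches the template at positions 2–12.
Taking the reverse complement of CACTGAAACTCC gives GGAGTTTCAGTG, found at positions 30–41 on the template; the primer anneals here to the top strand with its 3' end pointing upstream.
The product runs from position 2 to position 41, so its length is 41 − 2 + 1 = 40 bp.

40 bp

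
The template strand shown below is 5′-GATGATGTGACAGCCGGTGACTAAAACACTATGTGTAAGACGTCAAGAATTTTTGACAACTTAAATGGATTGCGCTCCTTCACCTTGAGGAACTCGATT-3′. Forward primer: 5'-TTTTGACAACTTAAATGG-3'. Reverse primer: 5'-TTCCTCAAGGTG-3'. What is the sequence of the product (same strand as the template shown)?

5'-TTTTGACAACTTAAATGGATTGCGCTCCTTCACCTTGAGGAA-3'

Scanning the template, TTTTGACAACTTAAATGG occurs at positions 51–68; this primer anneals to the bottom strand there with its 3' end pointing downstream.
Taking the reverse complement of TTCCTCAAGGTG gives CACCTTGAGGAA, found at positions 81–92 on the template; the primer anneals here to the top strand with its 3' end pointing upstream.
The product is the template from position 51 through 92 (42 bp).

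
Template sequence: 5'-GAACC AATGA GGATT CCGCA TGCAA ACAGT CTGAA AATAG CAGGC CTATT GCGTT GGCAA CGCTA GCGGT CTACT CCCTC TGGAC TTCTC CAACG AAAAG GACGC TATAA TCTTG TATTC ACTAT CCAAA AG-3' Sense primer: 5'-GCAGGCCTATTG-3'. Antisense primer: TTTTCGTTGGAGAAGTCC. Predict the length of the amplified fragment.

60 bp

Scanning the template, GCAGGCCTATTG occurs at positions 40–51; this primer anneals to the bottom strand there with its 3' end pointing downstream.
The reverse primer's reverse complement is GGACTTCTCCAACGAAAA, which matches the template at positions 82–99.
Product length = (reverse-primer end) − (forward-primer start) + 1 = 99 − 40 + 1 = 60 bp.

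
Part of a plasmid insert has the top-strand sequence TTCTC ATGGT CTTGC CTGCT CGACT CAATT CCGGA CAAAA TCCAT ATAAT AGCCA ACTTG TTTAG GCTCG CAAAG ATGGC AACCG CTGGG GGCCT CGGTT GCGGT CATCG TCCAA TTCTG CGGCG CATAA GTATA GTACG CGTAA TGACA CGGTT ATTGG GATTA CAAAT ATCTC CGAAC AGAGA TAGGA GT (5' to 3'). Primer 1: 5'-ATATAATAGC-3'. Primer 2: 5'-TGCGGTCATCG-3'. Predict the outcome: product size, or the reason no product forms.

Primer 1 (ATATAATAGC) matches the top strand at positions 44–53 (3' end points downstream).
Primer 2 (TGCGGTCATCG) also matches the top strand directly, at positions 100–110 — its reverse complement CGATGACCGCA is not present.
Both primers anneal to the bottom strand with 3' ends pointing the same way, so neither can prime synthesis back toward the other.

No product — both primers anneal to the same strand and extend in the same direction.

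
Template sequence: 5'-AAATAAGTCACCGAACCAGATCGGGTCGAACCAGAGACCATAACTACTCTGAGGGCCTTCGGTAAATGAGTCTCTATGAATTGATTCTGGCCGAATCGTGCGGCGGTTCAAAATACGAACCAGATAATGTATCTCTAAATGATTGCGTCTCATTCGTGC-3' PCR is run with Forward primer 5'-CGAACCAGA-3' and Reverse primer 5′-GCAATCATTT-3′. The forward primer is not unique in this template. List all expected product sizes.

The forward primer CGAACCAGA matches the top strand at positions 12–20, 27–35, 116–124.
The reverse primer's reverse complement is AAATGATTGC, matching at positions 137–146.
Each forward site pairs with the reverse site to give a product ending at position 146: sizes 135, 120, 31 bp.

135 bp, 120 bp, 31 bp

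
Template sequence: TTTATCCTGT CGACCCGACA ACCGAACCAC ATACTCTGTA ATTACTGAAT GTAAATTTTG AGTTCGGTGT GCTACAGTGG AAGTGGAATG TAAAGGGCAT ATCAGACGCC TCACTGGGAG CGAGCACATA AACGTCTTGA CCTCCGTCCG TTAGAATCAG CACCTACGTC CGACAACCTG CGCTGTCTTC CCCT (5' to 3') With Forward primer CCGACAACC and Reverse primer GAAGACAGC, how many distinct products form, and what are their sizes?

Two products: 176 bp, 21 bp

The forward primer CCGACAACC matches the top strand at positions 15–23, 170–178.
The reverse primer's reverse complement is GCTGTCTTC, matching at positions 182–190.
Each forward site pairs with the reverse site to give a product ending at position 190: sizes 176, 21 bp.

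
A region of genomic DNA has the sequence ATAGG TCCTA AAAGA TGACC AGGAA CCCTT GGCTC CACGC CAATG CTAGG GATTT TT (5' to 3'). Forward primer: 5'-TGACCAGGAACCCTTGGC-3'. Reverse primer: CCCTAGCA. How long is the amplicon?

36 bp

Forward primer TGACCAGGAACCCTTGGC is found on the top strand at positions 16–33.
Reverse complement of the reverse primer: TGCTAGGG. This occurs on the top strand at positions 44–51.
The product runs from position 16 to position 51, so its length is 51 − 16 + 1 = 36 bp.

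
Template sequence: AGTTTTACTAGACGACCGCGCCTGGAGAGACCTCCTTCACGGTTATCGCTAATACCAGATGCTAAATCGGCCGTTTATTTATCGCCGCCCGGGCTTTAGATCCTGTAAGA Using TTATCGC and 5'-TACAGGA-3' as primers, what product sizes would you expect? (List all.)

65 bp, 29 bp

The forward primer TTATCGC matches the top strand at positions 43–49, 79–85.
The reverse primer's reverse complement is TCCTGTA, matching at positions 101–107.
Each forward site pairs with the reverse site to give a product ending at position 107: sizes 65, 29 bp.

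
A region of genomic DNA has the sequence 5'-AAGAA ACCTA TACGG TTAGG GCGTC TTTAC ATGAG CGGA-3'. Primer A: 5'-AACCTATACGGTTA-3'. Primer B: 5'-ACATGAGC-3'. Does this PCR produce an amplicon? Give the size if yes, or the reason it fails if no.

Primer A (AACCTATACGGTTA) matches the top strand at positions 5–18 (3' end points downstream).
Primer B (ACATGAGC) also matches the top strand directly, at positions 29–36 — its reverse complement GCTCATGT is not present.
Both primers anneal to the bottom strand with 3' ends pointing the same way, so neither can prime synthesis back toward the other.

No product — both primers anneal to the same strand and extend in the same direction.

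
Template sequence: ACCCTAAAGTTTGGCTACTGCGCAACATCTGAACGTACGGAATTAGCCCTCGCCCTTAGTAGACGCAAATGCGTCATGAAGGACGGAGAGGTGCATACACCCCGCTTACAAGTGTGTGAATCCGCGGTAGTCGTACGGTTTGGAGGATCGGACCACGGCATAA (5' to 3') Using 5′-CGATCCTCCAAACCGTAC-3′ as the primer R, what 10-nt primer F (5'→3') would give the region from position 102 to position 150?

The reverse primer's reverse complement GTACGGTTTGGAGGATCG matches the template at positions 133–150; the product starts at position 102.
The forward primer is identical to the top strand over positions 102–111: CCGCTTACAA.

5'-CCGCTTACAA-3'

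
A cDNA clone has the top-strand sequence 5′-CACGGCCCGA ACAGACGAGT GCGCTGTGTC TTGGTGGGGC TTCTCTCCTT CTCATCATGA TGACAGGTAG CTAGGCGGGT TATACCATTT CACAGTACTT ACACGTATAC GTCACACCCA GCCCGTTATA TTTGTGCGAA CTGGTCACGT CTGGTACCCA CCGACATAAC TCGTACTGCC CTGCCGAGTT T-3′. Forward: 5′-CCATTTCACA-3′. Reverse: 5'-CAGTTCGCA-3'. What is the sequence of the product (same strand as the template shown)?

Scanning the template, CCATTTCACA occurs at positions 85–94; this primer anneals to the bottom strand there with its 3' end pointing downstream.
Taking the reverse complement of CAGTTCGCA gives TGCGAACTG, found at positions 135–143 on the template; the primer anneals here to the top strand with its 3' end pointing upstream.
The product is the template from position 85 through 143 (59 bp).

5'-CCATTTCACAGTACTTACACGTATACGTCACACCCAGCCCGTTATATTTGTGCGAACTG-3'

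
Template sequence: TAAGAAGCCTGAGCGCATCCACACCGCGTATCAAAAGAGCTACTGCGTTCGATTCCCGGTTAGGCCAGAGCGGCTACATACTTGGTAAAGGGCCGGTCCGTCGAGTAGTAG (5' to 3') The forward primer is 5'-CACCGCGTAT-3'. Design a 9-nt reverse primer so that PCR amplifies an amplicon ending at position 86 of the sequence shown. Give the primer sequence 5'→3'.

5'-ACCAAGTAT-3'

The forward primer binds at positions 22–31; the product's 3' end on the top strand is position 86.
The reverse primer anneals to the top strand over positions 78–86, i.e. to ATACTTGGT.
Its sequence written 5'→3' is the reverse complement: ACCAAGTAT.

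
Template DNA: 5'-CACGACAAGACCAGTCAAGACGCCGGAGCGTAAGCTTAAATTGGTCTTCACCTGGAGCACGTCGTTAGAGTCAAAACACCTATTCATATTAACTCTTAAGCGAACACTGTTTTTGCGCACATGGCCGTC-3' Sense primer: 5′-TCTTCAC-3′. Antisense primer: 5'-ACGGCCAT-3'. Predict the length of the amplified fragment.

Forward primer TCTTCAC is found on the top strand at positions 45–51.
Reverse complement of the reverse primer: ATGGCCGT. This occurs on the top strand at positions 121–128.
The product runs from position 45 to position 128, so its length is 128 − 45 + 1 = 84 bp.

84 bp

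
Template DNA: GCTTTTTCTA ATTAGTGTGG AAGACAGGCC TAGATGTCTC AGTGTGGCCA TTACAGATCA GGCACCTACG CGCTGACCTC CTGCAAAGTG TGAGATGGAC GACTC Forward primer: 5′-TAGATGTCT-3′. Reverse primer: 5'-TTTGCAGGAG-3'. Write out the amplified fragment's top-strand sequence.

5'-TAGATGTCTCAGTGTGGCCATTACAGATCAGGCACCTACGCGCTGACCTCCTGCAAA-3'

Forward primer TAGATGTCT is found on the top strand at positions 31–39.
The reverse primer's reverse complement is CTCCTGCAAA, which matches the template at positions 78–87.
The product is the template from position 31 through 87 (57 bp).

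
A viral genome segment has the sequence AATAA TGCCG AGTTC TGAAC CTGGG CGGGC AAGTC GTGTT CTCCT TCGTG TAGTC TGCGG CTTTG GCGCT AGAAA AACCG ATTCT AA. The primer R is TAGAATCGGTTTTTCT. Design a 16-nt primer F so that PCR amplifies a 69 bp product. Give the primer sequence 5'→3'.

5'-AACCTGGGCGGGCAAG-3'

The reverse primer's reverse complement AGAAAAACCGATTCTA matches the template at positions 71–86, so the product ends at position 86.
A 69 bp product then starts at position 86 − 69 + 1 = 18.
The forward primer is identical to the top strand there: AACCTGGGCGGGCAAG.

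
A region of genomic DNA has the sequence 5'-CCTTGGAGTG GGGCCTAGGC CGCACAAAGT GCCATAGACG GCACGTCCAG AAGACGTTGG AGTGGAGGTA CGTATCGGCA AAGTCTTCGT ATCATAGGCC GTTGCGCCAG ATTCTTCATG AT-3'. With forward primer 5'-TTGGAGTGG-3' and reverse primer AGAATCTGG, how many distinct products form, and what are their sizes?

The forward primer TTGGAGTGG matches the top strand at positions 3–11, 57–65.
The reverse primer's reverse complement is CCAGATTCT, matching at positions 107–115.
Each forward site pairs with the reverse site to give a product ending at position 115: sizes 113, 59 bp.

Two products: 113 bp, 59 bp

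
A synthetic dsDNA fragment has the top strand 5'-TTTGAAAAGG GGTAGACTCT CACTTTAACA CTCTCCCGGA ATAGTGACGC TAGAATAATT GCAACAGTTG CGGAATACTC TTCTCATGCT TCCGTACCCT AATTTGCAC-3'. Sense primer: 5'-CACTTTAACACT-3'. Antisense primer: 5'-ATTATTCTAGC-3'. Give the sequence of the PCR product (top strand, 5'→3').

5'-CACTTTAACACTCTCCCGGAATAGTGACGCTAGAATAAT-3'

Forward primer CACTTTAACACT is found on the top strand at positions 21–32.
The reverse primer's reverse complement is GCTAGAATAAT, which matches the template at positions 49–59.
The product is the template from position 21 through 59 (39 bp).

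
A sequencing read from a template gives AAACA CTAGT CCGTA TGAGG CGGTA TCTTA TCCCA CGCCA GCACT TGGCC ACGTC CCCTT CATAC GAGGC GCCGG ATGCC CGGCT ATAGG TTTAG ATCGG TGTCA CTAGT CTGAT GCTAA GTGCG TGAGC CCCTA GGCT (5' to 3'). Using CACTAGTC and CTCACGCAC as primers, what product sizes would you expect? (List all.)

126 bp, 26 bp

The forward primer CACTAGTC matches the top strand at positions 4–11, 104–111.
The reverse primer's reverse complement is GTGCGTGAG, matching at positions 121–129.
Each forward site pairs with the reverse site to give a product ending at position 129: sizes 126, 26 bp.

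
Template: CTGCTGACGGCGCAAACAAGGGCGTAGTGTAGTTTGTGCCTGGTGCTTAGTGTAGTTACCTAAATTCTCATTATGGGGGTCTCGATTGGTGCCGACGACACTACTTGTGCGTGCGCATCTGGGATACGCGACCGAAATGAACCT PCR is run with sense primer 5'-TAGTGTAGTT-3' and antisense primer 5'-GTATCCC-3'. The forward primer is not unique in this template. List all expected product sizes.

103 bp, 80 bp

The forward primer TAGTGTAGTT matches the top strand at positions 25–34, 48–57.
The reverse primer's reverse complement is GGGATAC, matching at positions 121–127.
Each forward site pairs with the reverse site to give a product ending at position 127: sizes 103, 80 bp.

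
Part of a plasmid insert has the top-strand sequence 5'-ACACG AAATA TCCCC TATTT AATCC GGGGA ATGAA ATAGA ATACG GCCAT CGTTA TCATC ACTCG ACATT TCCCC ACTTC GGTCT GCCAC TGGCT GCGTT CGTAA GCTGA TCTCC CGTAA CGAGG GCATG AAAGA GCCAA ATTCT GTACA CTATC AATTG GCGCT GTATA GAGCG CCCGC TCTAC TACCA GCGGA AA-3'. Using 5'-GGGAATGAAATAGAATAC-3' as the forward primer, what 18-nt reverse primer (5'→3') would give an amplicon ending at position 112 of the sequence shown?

5'-GATCAGCTTACGAACGCA-3'

The forward primer binds at positions 27–44; the product's 3' end on the top strand is position 112.
The reverse primer anneals to the top strand over positions 95–112, i.e. to TGCGTTCGTAAGCTGATC.
Its sequence written 5'→3' is the reverse complement: GATCAGCTTACGAACGCA.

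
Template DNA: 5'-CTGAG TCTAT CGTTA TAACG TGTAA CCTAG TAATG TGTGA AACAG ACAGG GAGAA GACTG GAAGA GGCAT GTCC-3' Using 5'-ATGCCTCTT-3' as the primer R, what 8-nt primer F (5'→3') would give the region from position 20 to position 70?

5'-GTGTAACC-3'

The reverse primer's reverse complement AAGAGGCAT matches the template at positions 62–70; the product starts at position 20.
The forward primer is identical to the top strand over positions 20–27: GTGTAACC.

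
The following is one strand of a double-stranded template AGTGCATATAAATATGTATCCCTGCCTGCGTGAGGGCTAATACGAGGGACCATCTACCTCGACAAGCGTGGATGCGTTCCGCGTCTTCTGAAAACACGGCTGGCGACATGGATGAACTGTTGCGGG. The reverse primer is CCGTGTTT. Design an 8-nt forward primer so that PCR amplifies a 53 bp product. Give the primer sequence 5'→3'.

The reverse primer's reverse complement AAACACGG matches the template at positions 92–99, so the product ends at position 99.
A 53 bp product then starts at position 99 − 53 + 1 = 47.
The forward primer is identical to the top strand there: GGACCATC.

5'-GGACCATC-3'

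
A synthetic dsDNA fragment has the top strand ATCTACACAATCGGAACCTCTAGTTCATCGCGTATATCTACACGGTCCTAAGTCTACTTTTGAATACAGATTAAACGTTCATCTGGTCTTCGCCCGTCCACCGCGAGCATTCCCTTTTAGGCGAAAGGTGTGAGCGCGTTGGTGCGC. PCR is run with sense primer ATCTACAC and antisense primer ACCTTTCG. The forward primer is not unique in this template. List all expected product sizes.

The forward primer ATCTACAC matches the top strand at positions 1–8, 36–43.
The reverse primer's reverse complement is CGAAAGGT, matching at positions 122–129.
Each forward site pairs with the reverse site to give a product ending at position 129: sizes 129, 94 bp.

129 bp, 94 bp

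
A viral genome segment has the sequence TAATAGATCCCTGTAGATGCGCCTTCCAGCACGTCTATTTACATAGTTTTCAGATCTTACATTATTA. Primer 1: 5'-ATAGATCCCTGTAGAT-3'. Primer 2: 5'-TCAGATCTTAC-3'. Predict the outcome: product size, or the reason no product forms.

No product — both primers anneal to the same strand and extend in the same direction.

Primer 1 (ATAGATCCCTGTAGAT) matches the top strand at positions 3–18 (3' end points downstream).
Primer 2 (TCAGATCTTAC) also matches the top strand directly, at positions 50–60 — its reverse complement GTAAGATCTGA is not present.
Both primers anneal to the bottom strand with 3' ends pointing the same way, so neither can prime synthesis back toward the other.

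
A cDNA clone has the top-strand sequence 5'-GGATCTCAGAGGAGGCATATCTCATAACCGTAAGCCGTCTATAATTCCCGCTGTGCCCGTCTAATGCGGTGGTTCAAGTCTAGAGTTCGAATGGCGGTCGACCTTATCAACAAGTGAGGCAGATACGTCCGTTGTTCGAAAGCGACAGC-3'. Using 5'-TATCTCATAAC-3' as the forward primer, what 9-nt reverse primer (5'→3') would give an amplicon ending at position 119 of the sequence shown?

5'-CCTCACTTG-3'

The forward primer binds at positions 18–28; the product's 3' end on the top strand is position 119.
The reverse primer anneals to the top strand over positions 111–119, i.e. to CAAGTGAGG.
Its sequence written 5'→3' is the reverse complement: CCTCACTTG.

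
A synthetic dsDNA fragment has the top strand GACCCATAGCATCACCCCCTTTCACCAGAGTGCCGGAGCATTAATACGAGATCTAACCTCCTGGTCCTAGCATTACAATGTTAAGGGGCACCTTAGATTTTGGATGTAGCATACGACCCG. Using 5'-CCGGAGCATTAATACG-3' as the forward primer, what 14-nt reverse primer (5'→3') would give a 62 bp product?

5'-AAGGTGCCCCTTAA-3'

The forward primer binds at positions 33–48, so a 62 bp product ends at position 33 + 62 − 1 = 94.
The reverse primer anneals to the top strand over positions 81–94, i.e. to TTAAGGGGCACCTT.
Its sequence written 5'→3' is the reverse complement: AAGGTGCCCCTTAA.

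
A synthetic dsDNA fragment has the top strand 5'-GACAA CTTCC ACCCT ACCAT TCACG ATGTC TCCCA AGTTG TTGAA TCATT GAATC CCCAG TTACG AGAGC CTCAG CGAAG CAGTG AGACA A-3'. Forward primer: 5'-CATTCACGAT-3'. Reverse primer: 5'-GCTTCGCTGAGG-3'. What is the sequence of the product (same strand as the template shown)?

5'-CATTCACGATGTCTCCCAAGTTGTTGAATCATTGAATCCCCAGTTACGAGAGCCTCAGCGAAGC-3'

The forward primer matches the template at positions 18–27.
Taking the reverse complement of GCTTCGCTGAGG gives CCTCAGCGAAGC, found at positions 70–81 on the template; the primer anneals here to the top strand with its 3' end pointing upstream.
The product is the template from position 18 through 81 (64 bp).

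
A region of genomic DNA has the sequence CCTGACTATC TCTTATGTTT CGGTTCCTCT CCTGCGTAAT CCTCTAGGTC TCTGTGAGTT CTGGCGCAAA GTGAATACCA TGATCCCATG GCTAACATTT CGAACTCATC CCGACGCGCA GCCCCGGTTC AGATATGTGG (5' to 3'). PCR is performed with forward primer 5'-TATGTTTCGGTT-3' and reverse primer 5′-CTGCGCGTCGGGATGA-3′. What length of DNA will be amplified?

The forward primer matches the template at positions 14–25.
Taking the reverse complement of CTGCGCGTCGGGATGA gives TCATCCCGACGCGCAG, found at positions 106–121 on the template; the primer anneals here to the top strand with its 3' end pointing upstream.
The product runs from position 14 to position 121, so its length is 121 − 14 + 1 = 108 bp.

108 bp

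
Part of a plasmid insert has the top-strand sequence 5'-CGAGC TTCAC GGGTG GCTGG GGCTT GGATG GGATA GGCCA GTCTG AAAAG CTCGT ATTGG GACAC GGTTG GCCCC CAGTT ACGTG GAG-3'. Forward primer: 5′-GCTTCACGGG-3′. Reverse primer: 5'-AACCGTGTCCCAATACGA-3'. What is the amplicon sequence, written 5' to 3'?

5'-GCTTCACGGGTGGCTGGGGCTTGGATGGGATAGGCCAGTCTGAAAAGCTCGTATTGGGACACGGTT-3'

Scanning the template, GCTTCACGGG occurs at positions 4–13; this primer anneals to the bottom strand there with its 3' end pointing downstream.
The reverse primer's reverse complement is TCGTATTGGGACACGGTT, which matches the template at positions 52–69.
The product is the template from position 4 through 69 (66 bp).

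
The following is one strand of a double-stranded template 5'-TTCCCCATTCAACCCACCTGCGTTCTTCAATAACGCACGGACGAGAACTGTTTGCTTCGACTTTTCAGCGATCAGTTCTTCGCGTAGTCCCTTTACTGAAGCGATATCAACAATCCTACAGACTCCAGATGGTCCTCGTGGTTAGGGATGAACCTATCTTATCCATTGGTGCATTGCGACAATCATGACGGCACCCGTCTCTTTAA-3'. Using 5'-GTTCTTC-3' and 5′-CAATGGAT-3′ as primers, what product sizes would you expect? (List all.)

147 bp, 94 bp

The forward primer GTTCTTC matches the top strand at positions 22–28, 75–81.
The reverse primer's reverse complement is ATCCATTG, matching at positions 161–168.
Each forward site pairs with the reverse site to give a product ending at position 168: sizes 147, 94 bp.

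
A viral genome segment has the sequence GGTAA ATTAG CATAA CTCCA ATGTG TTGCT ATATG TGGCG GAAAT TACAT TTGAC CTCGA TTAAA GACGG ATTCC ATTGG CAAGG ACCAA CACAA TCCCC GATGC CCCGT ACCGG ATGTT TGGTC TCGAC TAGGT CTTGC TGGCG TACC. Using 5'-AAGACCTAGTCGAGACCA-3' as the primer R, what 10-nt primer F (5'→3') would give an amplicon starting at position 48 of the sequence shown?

The reverse primer's reverse complement TGGTCTCGACTAGGTCTT matches the template at positions 121–138; the product starts at position 48.
The forward primer is identical to the top strand over positions 48–57: CATTTGACCT.

5'-CATTTGACCT-3'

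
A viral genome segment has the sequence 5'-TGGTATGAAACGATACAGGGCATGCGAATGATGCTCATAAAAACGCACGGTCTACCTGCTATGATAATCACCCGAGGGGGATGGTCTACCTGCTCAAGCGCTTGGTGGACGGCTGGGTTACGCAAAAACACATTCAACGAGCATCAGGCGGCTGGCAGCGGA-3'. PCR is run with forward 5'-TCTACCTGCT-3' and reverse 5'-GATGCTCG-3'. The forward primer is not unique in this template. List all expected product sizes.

95 bp, 61 bp

The forward primer TCTACCTGCT matches the top strand at positions 51–60, 85–94.
The reverse primer's reverse complement is CGAGCATC, matching at positions 138–145.
Each forward site pairs with the reverse site to give a product ending at position 145: sizes 95, 61 bp.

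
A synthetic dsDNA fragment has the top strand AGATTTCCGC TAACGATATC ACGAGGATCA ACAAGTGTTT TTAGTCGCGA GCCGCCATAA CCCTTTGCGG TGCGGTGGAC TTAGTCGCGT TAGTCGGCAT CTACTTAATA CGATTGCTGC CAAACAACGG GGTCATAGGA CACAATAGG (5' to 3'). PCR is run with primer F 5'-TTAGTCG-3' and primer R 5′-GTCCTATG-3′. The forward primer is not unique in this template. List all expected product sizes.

The forward primer TTAGTCG matches the top strand at positions 41–47, 81–87, 90–96.
The reverse primer's reverse complement is CATAGGAC, matching at positions 134–141.
Each forward site pairs with the reverse site to give a product ending at position 141: sizes 101, 61, 52 bp.

101 bp, 61 bp, 52 bp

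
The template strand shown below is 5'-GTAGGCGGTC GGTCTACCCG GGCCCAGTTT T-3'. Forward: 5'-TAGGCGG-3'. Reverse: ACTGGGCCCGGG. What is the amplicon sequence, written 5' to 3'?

Scanning the template, TAGGCGG occurs at positions 2–8; this primer anneals to the bottom strand there with its 3' end pointing downstream.
Reverse complement of the reverse primer: CCCGGGCCCAGT. This occurs on the top strand at positions 17–28.
The product is the template from position 2 through 28 (27 bp).

5'-TAGGCGGTCGGTCTACCCGGGCCCAGT-3'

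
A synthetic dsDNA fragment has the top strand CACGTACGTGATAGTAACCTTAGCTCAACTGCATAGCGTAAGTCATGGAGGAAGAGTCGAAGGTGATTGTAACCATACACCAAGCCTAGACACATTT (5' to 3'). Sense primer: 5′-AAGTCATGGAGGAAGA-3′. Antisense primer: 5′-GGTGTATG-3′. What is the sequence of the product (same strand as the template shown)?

Forward primer AAGTCATGGAGGAAGA is found on the top strand at positions 40–55.
Reverse complement of the reverse primer: CATACACC. This occurs on the top strand at positions 74–81.
The product is the template from position 40 through 81 (42 bp).

5'-AAGTCATGGAGGAAGAGTCGAAGGTGATTGTAACCATACACC-3'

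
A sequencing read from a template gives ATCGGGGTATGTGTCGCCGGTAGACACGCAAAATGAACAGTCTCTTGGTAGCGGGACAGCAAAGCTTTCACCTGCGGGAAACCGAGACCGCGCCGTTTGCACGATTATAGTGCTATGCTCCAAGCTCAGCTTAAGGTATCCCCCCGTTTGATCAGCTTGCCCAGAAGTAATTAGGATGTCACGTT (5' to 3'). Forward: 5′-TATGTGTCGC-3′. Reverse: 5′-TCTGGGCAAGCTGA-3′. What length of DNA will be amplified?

Scanning the template, TATGTGTCGC occurs at positions 8–17; this primer anneals to the bottom strand there with its 3' end pointing downstream.
The reverse primer's reverse complement is TCAGCTTGCCCAGA, which matches the template at positions 152–165.
Product length = (reverse-primer end) − (forward-primer start) + 1 = 165 − 8 + 1 = 158 bp.

158 bp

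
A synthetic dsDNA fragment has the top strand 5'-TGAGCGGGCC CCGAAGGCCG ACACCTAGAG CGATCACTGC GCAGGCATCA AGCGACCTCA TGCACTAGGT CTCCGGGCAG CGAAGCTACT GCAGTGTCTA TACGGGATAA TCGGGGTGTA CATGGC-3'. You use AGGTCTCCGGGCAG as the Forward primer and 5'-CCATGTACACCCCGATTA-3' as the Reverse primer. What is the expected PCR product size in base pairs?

The forward primer matches the template at positions 67–80.
Taking the reverse complement of CCATGTACACCCCGATTA gives TAATCGGGGTGTACATGG, found at positions 108–125 on the template; the primer anneals here to the top strand with its 3' end pointing upstream.
The product runs from position 67 to position 125, so its length is 125 − 67 + 1 = 59 bp.

59 bp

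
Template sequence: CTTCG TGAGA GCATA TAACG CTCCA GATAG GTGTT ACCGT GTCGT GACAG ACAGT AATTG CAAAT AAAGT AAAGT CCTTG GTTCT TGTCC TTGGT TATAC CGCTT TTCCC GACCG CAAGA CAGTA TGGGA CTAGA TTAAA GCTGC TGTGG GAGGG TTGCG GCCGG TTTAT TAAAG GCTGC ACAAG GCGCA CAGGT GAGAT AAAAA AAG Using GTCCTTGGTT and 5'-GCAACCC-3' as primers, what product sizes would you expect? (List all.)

The forward primer GTCCTTGGTT matches the top strand at positions 74–83, 87–96.
The reverse primer's reverse complement is GGGTTGC, matching at positions 153–159.
Each forward site pairs with the reverse site to give a product ending at position 159: sizes 86, 73 bp.

86 bp, 73 bp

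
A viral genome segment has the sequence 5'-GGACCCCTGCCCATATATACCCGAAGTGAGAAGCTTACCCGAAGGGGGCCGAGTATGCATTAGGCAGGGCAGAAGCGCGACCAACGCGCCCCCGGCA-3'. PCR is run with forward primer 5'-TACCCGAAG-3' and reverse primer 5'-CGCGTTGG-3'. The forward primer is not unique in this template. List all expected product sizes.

The forward primer TACCCGAAG matches the top strand at positions 18–26, 36–44.
The reverse primer's reverse complement is CCAACGCG, matching at positions 81–88.
Each forward site pairs with the reverse site to give a product ending at position 88: sizes 71, 53 bp.

71 bp, 53 bp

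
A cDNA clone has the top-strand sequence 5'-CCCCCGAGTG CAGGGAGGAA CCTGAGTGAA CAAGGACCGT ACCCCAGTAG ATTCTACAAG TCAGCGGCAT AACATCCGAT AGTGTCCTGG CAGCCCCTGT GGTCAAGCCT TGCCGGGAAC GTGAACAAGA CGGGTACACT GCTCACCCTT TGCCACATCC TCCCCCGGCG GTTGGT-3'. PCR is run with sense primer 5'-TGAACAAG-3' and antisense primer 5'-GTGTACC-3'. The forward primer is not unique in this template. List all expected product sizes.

The forward primer TGAACAAG matches the top strand at positions 27–34, 122–129.
The reverse primer's reverse complement is GGTACAC, matching at positions 133–139.
Each forward site pairs with the reverse site to give a product ending at position 139: sizes 113, 18 bp.

113 bp, 18 bp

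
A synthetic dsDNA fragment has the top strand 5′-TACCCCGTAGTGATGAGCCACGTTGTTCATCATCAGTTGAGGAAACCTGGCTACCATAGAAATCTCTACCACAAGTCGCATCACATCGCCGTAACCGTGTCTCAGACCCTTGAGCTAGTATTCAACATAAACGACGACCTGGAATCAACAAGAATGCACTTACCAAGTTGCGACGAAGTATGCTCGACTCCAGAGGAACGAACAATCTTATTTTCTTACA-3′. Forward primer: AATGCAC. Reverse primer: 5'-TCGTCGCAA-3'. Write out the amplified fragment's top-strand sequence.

Scanning the template, AATGCAC occurs at positions 153–159; this primer anneals to the bottom strand there with its 3' end pointing downstream.
The reverse primer's reverse complement is TTGCGACGA, which matches the template at positions 168–176.
The product is the template from position 153 through 176 (24 bp).

5'-AATGCACTTACCAAGTTGCGACGA-3'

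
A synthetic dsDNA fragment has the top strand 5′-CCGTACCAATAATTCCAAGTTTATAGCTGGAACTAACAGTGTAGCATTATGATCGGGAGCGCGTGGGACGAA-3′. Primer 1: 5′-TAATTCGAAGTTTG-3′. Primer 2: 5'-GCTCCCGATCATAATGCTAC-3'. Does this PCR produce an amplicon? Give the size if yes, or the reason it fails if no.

No product — primer 1 has no binding site in the template.

Primer 1 (TAATTCGAAGTTTG) does not match the top strand, and its reverse complement CAAACTTCGAATTA does not match either.
With no annealing site for primer 1, no amplification occurs.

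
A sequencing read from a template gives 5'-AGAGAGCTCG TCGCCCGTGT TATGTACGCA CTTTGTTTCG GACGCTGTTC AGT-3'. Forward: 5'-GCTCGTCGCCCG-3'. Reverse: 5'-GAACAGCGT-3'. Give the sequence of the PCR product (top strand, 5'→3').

Forward primer GCTCGTCGCCCG is found on the top strand at positions 6–17.
Reverse complement of the reverse primer: ACGCTGTTC. This occurs on the top strand at positions 42–50.
The product is the template from position 6 through 50 (45 bp).

5'-GCTCGTCGCCCGTGTTATGTACGCACTTTGTTTCGGACGCTGTTC-3'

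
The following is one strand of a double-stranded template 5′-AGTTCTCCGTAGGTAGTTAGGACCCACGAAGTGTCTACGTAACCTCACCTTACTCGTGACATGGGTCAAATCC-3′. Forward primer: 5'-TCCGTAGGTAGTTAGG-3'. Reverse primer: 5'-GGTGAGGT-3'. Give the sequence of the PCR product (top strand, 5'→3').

Scanning the template, TCCGTAGGTAGTTAGG occurs at positions 6–21; this primer anneals to the bottom strand there with its 3' end pointing downstream.
The reverse primer's reverse complement is ACCTCACC, which matches the template at positions 42–49.
The product is the template from position 6 through 49 (44 bp).

5'-TCCGTAGGTAGTTAGGACCCACGAAGTGTCTACGTAACCTCACC-3'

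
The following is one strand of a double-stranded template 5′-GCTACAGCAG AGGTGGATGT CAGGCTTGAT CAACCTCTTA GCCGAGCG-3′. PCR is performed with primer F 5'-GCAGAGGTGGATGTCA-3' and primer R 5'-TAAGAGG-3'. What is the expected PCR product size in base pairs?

34 bp

The forward primer matches the template at positions 7–22.
The reverse primer's reverse complement is CCTCTTA, which matches the template at positions 34–40.
Product length = (reverse-primer end) − (forward-primer start) + 1 = 40 − 7 + 1 = 34 bp.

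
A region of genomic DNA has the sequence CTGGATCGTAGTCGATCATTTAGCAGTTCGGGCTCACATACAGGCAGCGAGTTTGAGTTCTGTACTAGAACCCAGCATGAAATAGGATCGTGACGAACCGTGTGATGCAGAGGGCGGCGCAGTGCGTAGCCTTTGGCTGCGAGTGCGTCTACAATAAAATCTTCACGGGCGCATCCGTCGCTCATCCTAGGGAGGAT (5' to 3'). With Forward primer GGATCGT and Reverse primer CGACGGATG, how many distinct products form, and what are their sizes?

Two products: 178 bp, 96 bp

The forward primer GGATCGT matches the top strand at positions 3–9, 85–91.
The reverse primer's reverse complement is CATCCGTCG, matching at positions 172–180.
Each forward site pairs with the reverse site to give a product ending at position 180: sizes 178, 96 bp.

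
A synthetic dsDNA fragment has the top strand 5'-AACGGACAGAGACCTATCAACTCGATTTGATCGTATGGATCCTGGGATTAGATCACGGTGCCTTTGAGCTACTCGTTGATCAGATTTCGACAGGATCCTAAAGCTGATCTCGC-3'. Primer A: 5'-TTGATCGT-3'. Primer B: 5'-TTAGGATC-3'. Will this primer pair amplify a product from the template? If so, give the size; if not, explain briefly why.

Yes — a 75 bp product.

Primer A (TTGATCGT) matches the top strand at positions 27–34; it acts as a forward primer.
Primer B's reverse complement is GATCCTAA, matching the top strand at positions 94–101; it acts as a reverse primer.
The 3' ends face each other across positions 27–101, giving a 75 bp product.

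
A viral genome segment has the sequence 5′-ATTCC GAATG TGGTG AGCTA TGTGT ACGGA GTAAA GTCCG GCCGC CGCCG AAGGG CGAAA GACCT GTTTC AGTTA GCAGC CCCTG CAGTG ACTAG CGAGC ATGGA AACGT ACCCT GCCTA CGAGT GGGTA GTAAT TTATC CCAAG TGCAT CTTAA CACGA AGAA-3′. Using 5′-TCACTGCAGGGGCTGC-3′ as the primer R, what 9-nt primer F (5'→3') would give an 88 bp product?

The reverse primer's reverse complement GCAGCCCCTGCAGTGA matches the template at positions 76–91, so the product ends at position 91.
An 88 bp product then starts at position 91 − 88 + 1 = 4.
The forward primer is identical to the top strand there: CCGAATGTG.

5'-CCGAATGTG-3'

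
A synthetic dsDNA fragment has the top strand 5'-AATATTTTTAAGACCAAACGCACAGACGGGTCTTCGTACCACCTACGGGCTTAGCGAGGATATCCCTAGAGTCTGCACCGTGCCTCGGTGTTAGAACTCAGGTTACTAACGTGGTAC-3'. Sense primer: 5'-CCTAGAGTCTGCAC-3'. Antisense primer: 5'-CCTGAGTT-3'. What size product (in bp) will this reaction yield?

38 bp

Scanning the template, CCTAGAGTCTGCAC occurs at positions 65–78; this primer anneals to the bottom strand there with its 3' end pointing downstream.
The reverse primer's reverse complement is AACTCAGG, which matches the template at positions 95–102.
Amplicon spans positions 65–102: 38 bp.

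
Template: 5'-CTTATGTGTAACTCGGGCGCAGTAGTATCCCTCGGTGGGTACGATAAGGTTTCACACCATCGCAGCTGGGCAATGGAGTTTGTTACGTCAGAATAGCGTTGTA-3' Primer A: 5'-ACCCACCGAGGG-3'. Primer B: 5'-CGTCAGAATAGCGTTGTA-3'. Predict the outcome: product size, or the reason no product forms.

Primer A (ACCCACCGAGGG) has reverse complement CCCTCGGTGGGT, which matches the top strand at positions 29–40; primer A anneals to the top strand there with its 3' end pointing upstream toward position 29.
Primer B (CGTCAGAATAGCGTTGTA) matches the top strand directly at positions 86–103; it anneals to the bottom strand with its 3' end pointing downstream toward position 103.
The 3' ends diverge (primer A extends toward position 1, primer B toward position 103), so the primers never converge on a shared product.

No product — the primers' 3' ends point away from each other.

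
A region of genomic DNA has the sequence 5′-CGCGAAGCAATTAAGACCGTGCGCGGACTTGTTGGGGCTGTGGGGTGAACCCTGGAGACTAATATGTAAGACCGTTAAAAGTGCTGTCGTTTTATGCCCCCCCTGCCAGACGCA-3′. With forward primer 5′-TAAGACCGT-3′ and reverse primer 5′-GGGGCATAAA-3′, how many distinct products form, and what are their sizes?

The forward primer TAAGACCGT matches the top strand at positions 12–20, 67–75.
The reverse primer's reverse complement is TTTATGCCCC, matching at positions 91–100.
Each forward site pairs with the reverse site to give a product ending at position 100: sizes 89, 34 bp.

Two products: 89 bp, 34 bp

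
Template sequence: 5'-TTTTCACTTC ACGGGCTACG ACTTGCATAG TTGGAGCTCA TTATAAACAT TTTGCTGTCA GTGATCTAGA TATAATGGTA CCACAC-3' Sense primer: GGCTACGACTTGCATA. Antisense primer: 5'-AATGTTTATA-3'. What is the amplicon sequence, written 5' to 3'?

Scanning the template, GGCTACGACTTGCATA occurs at positions 14–29; this primer anneals to the bottom strand there with its 3' end pointing downstream.
Taking the reverse complement of AATGTTTATA gives TATAAACATT, found at positions 42–51 on the template; the primer anneals here to the top strand with its 3' end pointing upstream.
The product is the template from position 14 through 51 (38 bp).

5'-GGCTACGACTTGCATAGTTGGAGCTCATTATAAACATT-3'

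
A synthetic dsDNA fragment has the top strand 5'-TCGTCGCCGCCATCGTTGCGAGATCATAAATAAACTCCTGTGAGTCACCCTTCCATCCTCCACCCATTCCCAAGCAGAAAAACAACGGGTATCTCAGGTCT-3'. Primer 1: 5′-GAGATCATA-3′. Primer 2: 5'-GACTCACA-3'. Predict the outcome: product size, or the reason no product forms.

Yes — a 27 bp product.

Primer 1 (GAGATCATA) matches the top strand at positions 20–28; it acts as a forward primer.
Primer 2's reverse complement is TGTGAGTC, matching the top strand at positions 39–46; it acts as a reverse primer.
The 3' ends face each other across positions 20–46, giving a 27 bp product.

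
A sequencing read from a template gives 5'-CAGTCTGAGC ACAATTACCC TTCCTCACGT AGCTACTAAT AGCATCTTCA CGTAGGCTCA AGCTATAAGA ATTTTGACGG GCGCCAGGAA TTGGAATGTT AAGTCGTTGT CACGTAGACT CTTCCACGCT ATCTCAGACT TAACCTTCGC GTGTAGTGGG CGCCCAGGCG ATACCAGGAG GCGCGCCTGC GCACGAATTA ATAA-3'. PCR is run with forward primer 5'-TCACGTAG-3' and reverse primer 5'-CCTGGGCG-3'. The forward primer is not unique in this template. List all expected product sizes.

The forward primer TCACGTAG matches the top strand at positions 25–32, 48–55, 110–117.
The reverse primer's reverse complement is CGCCCAGG, matching at positions 161–168.
Each forward site pairs with the reverse site to give a product ending at position 168: sizes 144, 121, 59 bp.

144 bp, 121 bp, 59 bp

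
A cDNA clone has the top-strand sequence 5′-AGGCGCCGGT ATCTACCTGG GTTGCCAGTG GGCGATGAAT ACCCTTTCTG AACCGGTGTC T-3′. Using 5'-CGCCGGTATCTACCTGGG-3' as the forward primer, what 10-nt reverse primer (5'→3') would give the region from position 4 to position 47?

5'-AAAGGGTATT-3'

The product's 3' end on the top strand is position 47.
The reverse primer anneals to the top strand over positions 38–47, i.e. to AATACCCTTT.
Its sequence written 5'→3' is the reverse complement: AAAGGGTATT.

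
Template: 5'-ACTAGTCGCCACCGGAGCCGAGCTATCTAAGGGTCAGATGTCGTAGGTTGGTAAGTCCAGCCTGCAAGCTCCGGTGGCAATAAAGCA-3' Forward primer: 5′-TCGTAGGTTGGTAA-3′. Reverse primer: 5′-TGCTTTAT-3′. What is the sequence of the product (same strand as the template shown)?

5'-TCGTAGGTTGGTAAGTCCAGCCTGCAAGCTCCGGTGGCAATAAAGCA-3'

The forward primer matches the template at positions 41–54.
The reverse primer's reverse complement is ATAAAGCA, which matches the template at positions 80–87.
The product is the template from position 41 through 87 (47 bp).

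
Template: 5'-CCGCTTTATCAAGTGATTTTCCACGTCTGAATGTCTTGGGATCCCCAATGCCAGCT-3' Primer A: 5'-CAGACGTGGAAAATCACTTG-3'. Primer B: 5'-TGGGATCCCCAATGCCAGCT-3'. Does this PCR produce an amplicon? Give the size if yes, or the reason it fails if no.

Primer A (CAGACGTGGAAAATCACTTG) has reverse complement CAAGTGATTTTCCACGTCTG, which matches the top strand at positions 10–29; primer A anneals to the top strand there with its 3' end pointing upstream toward position 10.
Primer B (TGGGATCCCCAATGCCAGCT) matches the top strand directly at positions 37–56; it anneals to the bottom strand with its 3' end pointing downstream toward position 56.
The 3' ends diverge (primer A extends toward position 1, primer B toward position 56), so the primers never converge on a shared product.

No product — the primers' 3' ends point away from each other.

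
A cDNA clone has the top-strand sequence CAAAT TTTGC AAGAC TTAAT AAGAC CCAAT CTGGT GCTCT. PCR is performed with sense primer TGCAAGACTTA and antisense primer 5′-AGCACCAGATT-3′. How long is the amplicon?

31 bp

Scanning the template, TGCAAGACTTA occurs at positions 8–18; this primer anneals to the bottom strand there with its 3' end pointing downstream.
The reverse primer's reverse complement is AATCTGGTGCT, which matches the template at positions 28–38.
Product length = (reverse-primer end) − (forward-primer start) + 1 = 38 − 8 + 1 = 31 bp.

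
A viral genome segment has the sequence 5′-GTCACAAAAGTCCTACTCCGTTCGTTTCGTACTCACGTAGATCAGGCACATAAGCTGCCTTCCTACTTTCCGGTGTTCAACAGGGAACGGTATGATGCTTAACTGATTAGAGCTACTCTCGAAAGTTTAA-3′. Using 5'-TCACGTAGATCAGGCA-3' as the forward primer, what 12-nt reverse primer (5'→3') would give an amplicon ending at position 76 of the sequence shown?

5'-ACACCGGAAAGT-3'

The forward primer binds at positions 33–48; the product's 3' end on the top strand is position 76.
The reverse primer anneals to the top strand over positions 65–76, i.e. to ACTTTCCGGTGT.
Its sequence written 5'→3' is the reverse complement: ACACCGGAAAGT.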